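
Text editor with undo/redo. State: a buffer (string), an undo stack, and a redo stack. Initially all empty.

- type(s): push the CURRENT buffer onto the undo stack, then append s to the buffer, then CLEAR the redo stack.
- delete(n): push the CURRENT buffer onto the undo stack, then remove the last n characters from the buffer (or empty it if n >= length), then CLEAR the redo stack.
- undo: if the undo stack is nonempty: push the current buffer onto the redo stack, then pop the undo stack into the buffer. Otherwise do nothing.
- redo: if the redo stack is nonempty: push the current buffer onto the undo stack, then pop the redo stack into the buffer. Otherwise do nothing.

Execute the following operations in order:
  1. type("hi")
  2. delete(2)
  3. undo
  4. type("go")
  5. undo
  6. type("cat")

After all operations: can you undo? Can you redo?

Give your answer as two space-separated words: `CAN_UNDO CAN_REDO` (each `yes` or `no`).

Answer: yes no

Derivation:
After op 1 (type): buf='hi' undo_depth=1 redo_depth=0
After op 2 (delete): buf='(empty)' undo_depth=2 redo_depth=0
After op 3 (undo): buf='hi' undo_depth=1 redo_depth=1
After op 4 (type): buf='higo' undo_depth=2 redo_depth=0
After op 5 (undo): buf='hi' undo_depth=1 redo_depth=1
After op 6 (type): buf='hicat' undo_depth=2 redo_depth=0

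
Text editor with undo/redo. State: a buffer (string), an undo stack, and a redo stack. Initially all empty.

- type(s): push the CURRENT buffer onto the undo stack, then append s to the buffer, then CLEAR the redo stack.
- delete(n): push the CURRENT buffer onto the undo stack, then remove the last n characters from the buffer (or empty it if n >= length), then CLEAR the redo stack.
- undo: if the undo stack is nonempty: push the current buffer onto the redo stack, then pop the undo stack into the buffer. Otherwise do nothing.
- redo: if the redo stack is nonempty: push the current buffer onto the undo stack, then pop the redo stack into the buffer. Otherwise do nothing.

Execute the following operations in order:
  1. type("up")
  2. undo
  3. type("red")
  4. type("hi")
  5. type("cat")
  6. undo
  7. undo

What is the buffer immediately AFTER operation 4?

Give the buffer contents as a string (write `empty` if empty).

Answer: redhi

Derivation:
After op 1 (type): buf='up' undo_depth=1 redo_depth=0
After op 2 (undo): buf='(empty)' undo_depth=0 redo_depth=1
After op 3 (type): buf='red' undo_depth=1 redo_depth=0
After op 4 (type): buf='redhi' undo_depth=2 redo_depth=0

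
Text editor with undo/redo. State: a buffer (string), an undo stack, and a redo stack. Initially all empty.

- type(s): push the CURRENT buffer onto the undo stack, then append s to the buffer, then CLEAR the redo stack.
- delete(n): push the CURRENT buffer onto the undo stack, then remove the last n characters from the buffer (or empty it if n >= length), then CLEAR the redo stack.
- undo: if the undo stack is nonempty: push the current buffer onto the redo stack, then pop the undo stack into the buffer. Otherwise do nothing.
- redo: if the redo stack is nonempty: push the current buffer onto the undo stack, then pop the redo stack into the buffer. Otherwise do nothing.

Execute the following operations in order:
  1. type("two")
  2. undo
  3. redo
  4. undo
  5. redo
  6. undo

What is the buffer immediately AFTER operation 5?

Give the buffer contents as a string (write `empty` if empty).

Answer: two

Derivation:
After op 1 (type): buf='two' undo_depth=1 redo_depth=0
After op 2 (undo): buf='(empty)' undo_depth=0 redo_depth=1
After op 3 (redo): buf='two' undo_depth=1 redo_depth=0
After op 4 (undo): buf='(empty)' undo_depth=0 redo_depth=1
After op 5 (redo): buf='two' undo_depth=1 redo_depth=0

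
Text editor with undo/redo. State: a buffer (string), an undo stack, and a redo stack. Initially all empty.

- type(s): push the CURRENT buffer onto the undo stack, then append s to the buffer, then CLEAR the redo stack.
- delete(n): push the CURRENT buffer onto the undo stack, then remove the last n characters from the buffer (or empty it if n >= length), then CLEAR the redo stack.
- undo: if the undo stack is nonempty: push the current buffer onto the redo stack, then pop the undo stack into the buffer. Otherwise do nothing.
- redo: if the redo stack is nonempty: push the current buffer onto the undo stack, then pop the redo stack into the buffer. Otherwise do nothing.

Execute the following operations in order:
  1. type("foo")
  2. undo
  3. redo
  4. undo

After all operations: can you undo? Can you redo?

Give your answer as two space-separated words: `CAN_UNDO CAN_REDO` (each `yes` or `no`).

Answer: no yes

Derivation:
After op 1 (type): buf='foo' undo_depth=1 redo_depth=0
After op 2 (undo): buf='(empty)' undo_depth=0 redo_depth=1
After op 3 (redo): buf='foo' undo_depth=1 redo_depth=0
After op 4 (undo): buf='(empty)' undo_depth=0 redo_depth=1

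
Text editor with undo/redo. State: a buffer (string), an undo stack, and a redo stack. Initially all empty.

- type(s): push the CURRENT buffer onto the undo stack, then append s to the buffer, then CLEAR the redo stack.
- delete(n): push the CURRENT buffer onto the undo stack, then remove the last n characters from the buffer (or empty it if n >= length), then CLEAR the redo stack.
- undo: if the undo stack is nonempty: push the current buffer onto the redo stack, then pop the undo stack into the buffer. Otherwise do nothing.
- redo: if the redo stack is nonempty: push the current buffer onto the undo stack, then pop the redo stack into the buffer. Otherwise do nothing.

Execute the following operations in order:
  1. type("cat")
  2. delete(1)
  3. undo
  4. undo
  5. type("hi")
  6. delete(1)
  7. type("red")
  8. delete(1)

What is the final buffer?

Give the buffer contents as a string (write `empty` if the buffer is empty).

After op 1 (type): buf='cat' undo_depth=1 redo_depth=0
After op 2 (delete): buf='ca' undo_depth=2 redo_depth=0
After op 3 (undo): buf='cat' undo_depth=1 redo_depth=1
After op 4 (undo): buf='(empty)' undo_depth=0 redo_depth=2
After op 5 (type): buf='hi' undo_depth=1 redo_depth=0
After op 6 (delete): buf='h' undo_depth=2 redo_depth=0
After op 7 (type): buf='hred' undo_depth=3 redo_depth=0
After op 8 (delete): buf='hre' undo_depth=4 redo_depth=0

Answer: hre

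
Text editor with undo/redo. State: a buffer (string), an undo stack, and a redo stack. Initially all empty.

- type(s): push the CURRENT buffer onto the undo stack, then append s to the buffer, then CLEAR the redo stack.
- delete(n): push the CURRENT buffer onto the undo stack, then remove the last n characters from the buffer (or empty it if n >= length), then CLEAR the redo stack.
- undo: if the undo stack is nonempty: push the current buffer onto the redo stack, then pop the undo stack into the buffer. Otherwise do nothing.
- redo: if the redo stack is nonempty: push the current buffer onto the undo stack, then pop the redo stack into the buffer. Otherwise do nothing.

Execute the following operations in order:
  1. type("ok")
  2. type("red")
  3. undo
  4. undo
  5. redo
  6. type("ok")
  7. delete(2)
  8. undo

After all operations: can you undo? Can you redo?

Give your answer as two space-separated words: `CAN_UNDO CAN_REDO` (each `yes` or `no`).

Answer: yes yes

Derivation:
After op 1 (type): buf='ok' undo_depth=1 redo_depth=0
After op 2 (type): buf='okred' undo_depth=2 redo_depth=0
After op 3 (undo): buf='ok' undo_depth=1 redo_depth=1
After op 4 (undo): buf='(empty)' undo_depth=0 redo_depth=2
After op 5 (redo): buf='ok' undo_depth=1 redo_depth=1
After op 6 (type): buf='okok' undo_depth=2 redo_depth=0
After op 7 (delete): buf='ok' undo_depth=3 redo_depth=0
After op 8 (undo): buf='okok' undo_depth=2 redo_depth=1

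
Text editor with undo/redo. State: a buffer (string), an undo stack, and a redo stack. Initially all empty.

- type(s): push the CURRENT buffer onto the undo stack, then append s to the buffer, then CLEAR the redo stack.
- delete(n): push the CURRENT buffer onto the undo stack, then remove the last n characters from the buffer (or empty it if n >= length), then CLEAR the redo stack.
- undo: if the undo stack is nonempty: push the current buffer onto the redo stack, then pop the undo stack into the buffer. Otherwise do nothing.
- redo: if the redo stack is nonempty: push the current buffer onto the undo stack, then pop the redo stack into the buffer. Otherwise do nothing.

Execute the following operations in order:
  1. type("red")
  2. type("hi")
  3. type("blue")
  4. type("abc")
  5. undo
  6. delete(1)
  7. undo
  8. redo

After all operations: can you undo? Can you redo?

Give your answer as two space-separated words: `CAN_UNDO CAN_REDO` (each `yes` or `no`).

After op 1 (type): buf='red' undo_depth=1 redo_depth=0
After op 2 (type): buf='redhi' undo_depth=2 redo_depth=0
After op 3 (type): buf='redhiblue' undo_depth=3 redo_depth=0
After op 4 (type): buf='redhiblueabc' undo_depth=4 redo_depth=0
After op 5 (undo): buf='redhiblue' undo_depth=3 redo_depth=1
After op 6 (delete): buf='redhiblu' undo_depth=4 redo_depth=0
After op 7 (undo): buf='redhiblue' undo_depth=3 redo_depth=1
After op 8 (redo): buf='redhiblu' undo_depth=4 redo_depth=0

Answer: yes no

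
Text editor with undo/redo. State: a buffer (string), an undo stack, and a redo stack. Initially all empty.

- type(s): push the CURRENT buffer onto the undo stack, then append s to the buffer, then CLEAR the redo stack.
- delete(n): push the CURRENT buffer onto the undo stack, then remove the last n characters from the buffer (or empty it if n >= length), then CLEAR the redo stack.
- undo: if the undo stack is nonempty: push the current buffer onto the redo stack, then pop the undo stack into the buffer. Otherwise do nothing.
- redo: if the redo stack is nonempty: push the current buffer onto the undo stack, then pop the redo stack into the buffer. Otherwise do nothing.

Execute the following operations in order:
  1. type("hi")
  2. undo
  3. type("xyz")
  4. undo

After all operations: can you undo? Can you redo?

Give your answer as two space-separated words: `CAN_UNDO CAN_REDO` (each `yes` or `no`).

Answer: no yes

Derivation:
After op 1 (type): buf='hi' undo_depth=1 redo_depth=0
After op 2 (undo): buf='(empty)' undo_depth=0 redo_depth=1
After op 3 (type): buf='xyz' undo_depth=1 redo_depth=0
After op 4 (undo): buf='(empty)' undo_depth=0 redo_depth=1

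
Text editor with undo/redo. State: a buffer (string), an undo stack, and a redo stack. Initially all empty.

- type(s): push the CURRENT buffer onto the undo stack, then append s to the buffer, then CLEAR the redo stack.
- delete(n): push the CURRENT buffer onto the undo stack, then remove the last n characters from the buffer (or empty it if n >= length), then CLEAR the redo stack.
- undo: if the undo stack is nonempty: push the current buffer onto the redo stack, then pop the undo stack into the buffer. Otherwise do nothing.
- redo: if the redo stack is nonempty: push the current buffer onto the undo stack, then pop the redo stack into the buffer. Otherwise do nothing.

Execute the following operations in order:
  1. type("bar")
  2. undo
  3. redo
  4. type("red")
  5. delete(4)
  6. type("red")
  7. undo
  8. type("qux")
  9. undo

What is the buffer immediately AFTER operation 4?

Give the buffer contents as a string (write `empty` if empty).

After op 1 (type): buf='bar' undo_depth=1 redo_depth=0
After op 2 (undo): buf='(empty)' undo_depth=0 redo_depth=1
After op 3 (redo): buf='bar' undo_depth=1 redo_depth=0
After op 4 (type): buf='barred' undo_depth=2 redo_depth=0

Answer: barred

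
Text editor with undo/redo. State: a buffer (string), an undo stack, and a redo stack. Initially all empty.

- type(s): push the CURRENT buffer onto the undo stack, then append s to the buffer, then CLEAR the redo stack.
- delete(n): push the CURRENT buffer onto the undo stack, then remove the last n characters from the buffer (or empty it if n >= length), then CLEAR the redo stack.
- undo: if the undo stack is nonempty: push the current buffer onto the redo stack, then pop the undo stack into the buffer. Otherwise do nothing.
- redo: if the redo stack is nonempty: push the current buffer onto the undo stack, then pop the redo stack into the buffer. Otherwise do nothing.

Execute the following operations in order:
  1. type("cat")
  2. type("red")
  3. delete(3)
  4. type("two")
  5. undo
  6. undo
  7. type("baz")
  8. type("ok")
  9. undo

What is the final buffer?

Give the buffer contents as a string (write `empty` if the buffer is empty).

After op 1 (type): buf='cat' undo_depth=1 redo_depth=0
After op 2 (type): buf='catred' undo_depth=2 redo_depth=0
After op 3 (delete): buf='cat' undo_depth=3 redo_depth=0
After op 4 (type): buf='cattwo' undo_depth=4 redo_depth=0
After op 5 (undo): buf='cat' undo_depth=3 redo_depth=1
After op 6 (undo): buf='catred' undo_depth=2 redo_depth=2
After op 7 (type): buf='catredbaz' undo_depth=3 redo_depth=0
After op 8 (type): buf='catredbazok' undo_depth=4 redo_depth=0
After op 9 (undo): buf='catredbaz' undo_depth=3 redo_depth=1

Answer: catredbaz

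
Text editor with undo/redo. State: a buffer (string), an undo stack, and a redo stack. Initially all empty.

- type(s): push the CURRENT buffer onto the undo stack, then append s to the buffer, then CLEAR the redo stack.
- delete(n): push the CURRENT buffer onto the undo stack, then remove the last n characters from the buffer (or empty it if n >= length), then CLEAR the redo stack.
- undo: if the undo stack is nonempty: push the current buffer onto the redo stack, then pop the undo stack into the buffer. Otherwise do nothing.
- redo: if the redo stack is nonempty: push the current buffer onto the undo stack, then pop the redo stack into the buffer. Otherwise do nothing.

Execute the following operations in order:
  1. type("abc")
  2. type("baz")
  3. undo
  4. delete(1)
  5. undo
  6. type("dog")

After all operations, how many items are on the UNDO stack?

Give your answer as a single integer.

Answer: 2

Derivation:
After op 1 (type): buf='abc' undo_depth=1 redo_depth=0
After op 2 (type): buf='abcbaz' undo_depth=2 redo_depth=0
After op 3 (undo): buf='abc' undo_depth=1 redo_depth=1
After op 4 (delete): buf='ab' undo_depth=2 redo_depth=0
After op 5 (undo): buf='abc' undo_depth=1 redo_depth=1
After op 6 (type): buf='abcdog' undo_depth=2 redo_depth=0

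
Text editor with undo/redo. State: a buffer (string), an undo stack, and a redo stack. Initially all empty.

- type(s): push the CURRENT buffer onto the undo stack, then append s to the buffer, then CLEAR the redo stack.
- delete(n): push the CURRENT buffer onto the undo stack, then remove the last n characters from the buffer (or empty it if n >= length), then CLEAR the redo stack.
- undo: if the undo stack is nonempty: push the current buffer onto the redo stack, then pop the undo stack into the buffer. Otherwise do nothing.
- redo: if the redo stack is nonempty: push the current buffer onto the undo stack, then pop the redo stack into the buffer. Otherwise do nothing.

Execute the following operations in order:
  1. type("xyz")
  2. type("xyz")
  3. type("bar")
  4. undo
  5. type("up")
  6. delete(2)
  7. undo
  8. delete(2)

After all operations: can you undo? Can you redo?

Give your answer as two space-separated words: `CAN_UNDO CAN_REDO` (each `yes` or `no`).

Answer: yes no

Derivation:
After op 1 (type): buf='xyz' undo_depth=1 redo_depth=0
After op 2 (type): buf='xyzxyz' undo_depth=2 redo_depth=0
After op 3 (type): buf='xyzxyzbar' undo_depth=3 redo_depth=0
After op 4 (undo): buf='xyzxyz' undo_depth=2 redo_depth=1
After op 5 (type): buf='xyzxyzup' undo_depth=3 redo_depth=0
After op 6 (delete): buf='xyzxyz' undo_depth=4 redo_depth=0
After op 7 (undo): buf='xyzxyzup' undo_depth=3 redo_depth=1
After op 8 (delete): buf='xyzxyz' undo_depth=4 redo_depth=0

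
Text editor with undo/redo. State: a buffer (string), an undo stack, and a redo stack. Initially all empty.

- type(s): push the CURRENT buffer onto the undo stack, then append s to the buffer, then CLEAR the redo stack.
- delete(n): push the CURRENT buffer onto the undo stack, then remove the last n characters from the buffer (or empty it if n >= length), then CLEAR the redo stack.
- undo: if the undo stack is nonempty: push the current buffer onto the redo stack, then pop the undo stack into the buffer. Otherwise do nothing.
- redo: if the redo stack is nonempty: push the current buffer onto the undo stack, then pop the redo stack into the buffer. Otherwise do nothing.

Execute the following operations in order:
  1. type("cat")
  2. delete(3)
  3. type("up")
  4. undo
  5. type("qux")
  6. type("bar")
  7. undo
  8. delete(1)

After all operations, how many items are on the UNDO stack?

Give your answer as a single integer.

Answer: 4

Derivation:
After op 1 (type): buf='cat' undo_depth=1 redo_depth=0
After op 2 (delete): buf='(empty)' undo_depth=2 redo_depth=0
After op 3 (type): buf='up' undo_depth=3 redo_depth=0
After op 4 (undo): buf='(empty)' undo_depth=2 redo_depth=1
After op 5 (type): buf='qux' undo_depth=3 redo_depth=0
After op 6 (type): buf='quxbar' undo_depth=4 redo_depth=0
After op 7 (undo): buf='qux' undo_depth=3 redo_depth=1
After op 8 (delete): buf='qu' undo_depth=4 redo_depth=0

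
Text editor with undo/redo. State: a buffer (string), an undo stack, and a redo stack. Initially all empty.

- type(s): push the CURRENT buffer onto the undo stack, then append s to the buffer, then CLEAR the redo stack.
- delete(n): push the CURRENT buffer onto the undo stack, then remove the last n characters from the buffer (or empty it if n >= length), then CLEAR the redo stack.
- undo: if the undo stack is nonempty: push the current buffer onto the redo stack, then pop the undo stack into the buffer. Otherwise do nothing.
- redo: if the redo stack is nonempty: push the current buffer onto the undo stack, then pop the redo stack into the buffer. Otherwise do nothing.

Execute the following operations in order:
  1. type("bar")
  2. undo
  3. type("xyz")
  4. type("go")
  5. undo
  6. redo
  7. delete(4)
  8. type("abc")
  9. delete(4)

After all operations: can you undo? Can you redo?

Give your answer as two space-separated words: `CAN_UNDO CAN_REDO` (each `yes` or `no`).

Answer: yes no

Derivation:
After op 1 (type): buf='bar' undo_depth=1 redo_depth=0
After op 2 (undo): buf='(empty)' undo_depth=0 redo_depth=1
After op 3 (type): buf='xyz' undo_depth=1 redo_depth=0
After op 4 (type): buf='xyzgo' undo_depth=2 redo_depth=0
After op 5 (undo): buf='xyz' undo_depth=1 redo_depth=1
After op 6 (redo): buf='xyzgo' undo_depth=2 redo_depth=0
After op 7 (delete): buf='x' undo_depth=3 redo_depth=0
After op 8 (type): buf='xabc' undo_depth=4 redo_depth=0
After op 9 (delete): buf='(empty)' undo_depth=5 redo_depth=0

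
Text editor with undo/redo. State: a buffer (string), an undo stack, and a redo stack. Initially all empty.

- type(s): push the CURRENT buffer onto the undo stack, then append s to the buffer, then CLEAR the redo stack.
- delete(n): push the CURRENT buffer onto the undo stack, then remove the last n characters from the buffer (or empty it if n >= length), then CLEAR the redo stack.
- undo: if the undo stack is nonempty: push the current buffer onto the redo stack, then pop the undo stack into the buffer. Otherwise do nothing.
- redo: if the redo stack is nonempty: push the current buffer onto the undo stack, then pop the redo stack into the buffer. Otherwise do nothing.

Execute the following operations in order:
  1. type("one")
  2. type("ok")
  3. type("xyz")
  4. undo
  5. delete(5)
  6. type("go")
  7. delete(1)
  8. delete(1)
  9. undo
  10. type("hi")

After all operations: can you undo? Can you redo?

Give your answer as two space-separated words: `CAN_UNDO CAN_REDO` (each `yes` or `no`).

Answer: yes no

Derivation:
After op 1 (type): buf='one' undo_depth=1 redo_depth=0
After op 2 (type): buf='oneok' undo_depth=2 redo_depth=0
After op 3 (type): buf='oneokxyz' undo_depth=3 redo_depth=0
After op 4 (undo): buf='oneok' undo_depth=2 redo_depth=1
After op 5 (delete): buf='(empty)' undo_depth=3 redo_depth=0
After op 6 (type): buf='go' undo_depth=4 redo_depth=0
After op 7 (delete): buf='g' undo_depth=5 redo_depth=0
After op 8 (delete): buf='(empty)' undo_depth=6 redo_depth=0
After op 9 (undo): buf='g' undo_depth=5 redo_depth=1
After op 10 (type): buf='ghi' undo_depth=6 redo_depth=0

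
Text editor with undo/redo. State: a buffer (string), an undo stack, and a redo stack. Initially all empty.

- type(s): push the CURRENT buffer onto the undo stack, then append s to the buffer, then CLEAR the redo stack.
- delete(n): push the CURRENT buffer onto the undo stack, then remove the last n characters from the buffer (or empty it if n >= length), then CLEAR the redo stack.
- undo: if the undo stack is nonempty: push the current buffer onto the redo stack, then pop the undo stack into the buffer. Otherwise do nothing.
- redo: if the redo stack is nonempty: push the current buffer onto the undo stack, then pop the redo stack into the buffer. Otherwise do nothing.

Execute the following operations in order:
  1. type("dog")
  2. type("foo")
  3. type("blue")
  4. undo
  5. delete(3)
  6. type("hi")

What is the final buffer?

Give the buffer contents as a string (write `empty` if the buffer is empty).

Answer: doghi

Derivation:
After op 1 (type): buf='dog' undo_depth=1 redo_depth=0
After op 2 (type): buf='dogfoo' undo_depth=2 redo_depth=0
After op 3 (type): buf='dogfooblue' undo_depth=3 redo_depth=0
After op 4 (undo): buf='dogfoo' undo_depth=2 redo_depth=1
After op 5 (delete): buf='dog' undo_depth=3 redo_depth=0
After op 6 (type): buf='doghi' undo_depth=4 redo_depth=0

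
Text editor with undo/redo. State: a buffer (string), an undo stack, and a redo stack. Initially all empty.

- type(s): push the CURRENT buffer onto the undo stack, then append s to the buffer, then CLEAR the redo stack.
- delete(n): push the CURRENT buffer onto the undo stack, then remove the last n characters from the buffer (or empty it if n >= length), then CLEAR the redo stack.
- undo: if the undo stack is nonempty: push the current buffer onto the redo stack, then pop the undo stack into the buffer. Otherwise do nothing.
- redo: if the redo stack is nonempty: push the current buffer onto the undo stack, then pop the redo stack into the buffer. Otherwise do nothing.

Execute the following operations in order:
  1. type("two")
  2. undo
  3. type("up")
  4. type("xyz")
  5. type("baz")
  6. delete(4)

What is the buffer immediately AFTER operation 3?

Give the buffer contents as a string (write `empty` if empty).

After op 1 (type): buf='two' undo_depth=1 redo_depth=0
After op 2 (undo): buf='(empty)' undo_depth=0 redo_depth=1
After op 3 (type): buf='up' undo_depth=1 redo_depth=0

Answer: up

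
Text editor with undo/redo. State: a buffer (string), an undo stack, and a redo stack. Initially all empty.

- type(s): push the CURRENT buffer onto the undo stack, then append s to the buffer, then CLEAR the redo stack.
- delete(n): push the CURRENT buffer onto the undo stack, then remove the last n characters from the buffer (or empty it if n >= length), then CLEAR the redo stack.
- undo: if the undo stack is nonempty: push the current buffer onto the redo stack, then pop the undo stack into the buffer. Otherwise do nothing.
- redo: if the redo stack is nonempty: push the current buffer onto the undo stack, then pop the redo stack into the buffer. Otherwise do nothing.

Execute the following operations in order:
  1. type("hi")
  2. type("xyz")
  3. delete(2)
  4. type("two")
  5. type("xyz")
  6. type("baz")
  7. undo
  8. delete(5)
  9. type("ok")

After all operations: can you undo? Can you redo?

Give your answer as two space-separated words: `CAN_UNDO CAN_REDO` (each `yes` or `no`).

Answer: yes no

Derivation:
After op 1 (type): buf='hi' undo_depth=1 redo_depth=0
After op 2 (type): buf='hixyz' undo_depth=2 redo_depth=0
After op 3 (delete): buf='hix' undo_depth=3 redo_depth=0
After op 4 (type): buf='hixtwo' undo_depth=4 redo_depth=0
After op 5 (type): buf='hixtwoxyz' undo_depth=5 redo_depth=0
After op 6 (type): buf='hixtwoxyzbaz' undo_depth=6 redo_depth=0
After op 7 (undo): buf='hixtwoxyz' undo_depth=5 redo_depth=1
After op 8 (delete): buf='hixt' undo_depth=6 redo_depth=0
After op 9 (type): buf='hixtok' undo_depth=7 redo_depth=0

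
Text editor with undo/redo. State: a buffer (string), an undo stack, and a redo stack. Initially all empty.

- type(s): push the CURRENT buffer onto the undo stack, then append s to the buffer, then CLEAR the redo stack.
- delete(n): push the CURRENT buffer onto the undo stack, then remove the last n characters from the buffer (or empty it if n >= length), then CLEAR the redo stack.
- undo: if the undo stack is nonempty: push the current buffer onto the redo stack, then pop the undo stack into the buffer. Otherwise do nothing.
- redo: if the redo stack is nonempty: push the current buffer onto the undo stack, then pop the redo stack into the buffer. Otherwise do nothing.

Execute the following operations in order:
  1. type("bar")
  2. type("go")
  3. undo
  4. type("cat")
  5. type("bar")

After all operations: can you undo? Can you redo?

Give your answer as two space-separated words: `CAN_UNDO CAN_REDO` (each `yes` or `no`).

After op 1 (type): buf='bar' undo_depth=1 redo_depth=0
After op 2 (type): buf='bargo' undo_depth=2 redo_depth=0
After op 3 (undo): buf='bar' undo_depth=1 redo_depth=1
After op 4 (type): buf='barcat' undo_depth=2 redo_depth=0
After op 5 (type): buf='barcatbar' undo_depth=3 redo_depth=0

Answer: yes no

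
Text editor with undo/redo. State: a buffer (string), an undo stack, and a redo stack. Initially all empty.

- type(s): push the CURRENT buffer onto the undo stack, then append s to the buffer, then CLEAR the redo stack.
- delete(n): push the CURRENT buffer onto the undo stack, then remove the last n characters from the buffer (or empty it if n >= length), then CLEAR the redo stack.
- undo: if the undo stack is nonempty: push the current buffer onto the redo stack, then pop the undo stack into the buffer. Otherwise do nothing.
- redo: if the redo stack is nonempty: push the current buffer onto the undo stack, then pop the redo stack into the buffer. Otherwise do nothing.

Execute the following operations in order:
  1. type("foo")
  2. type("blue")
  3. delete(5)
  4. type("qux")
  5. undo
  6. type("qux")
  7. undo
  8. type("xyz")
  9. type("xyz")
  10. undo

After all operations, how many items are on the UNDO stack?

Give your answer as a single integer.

Answer: 4

Derivation:
After op 1 (type): buf='foo' undo_depth=1 redo_depth=0
After op 2 (type): buf='fooblue' undo_depth=2 redo_depth=0
After op 3 (delete): buf='fo' undo_depth=3 redo_depth=0
After op 4 (type): buf='foqux' undo_depth=4 redo_depth=0
After op 5 (undo): buf='fo' undo_depth=3 redo_depth=1
After op 6 (type): buf='foqux' undo_depth=4 redo_depth=0
After op 7 (undo): buf='fo' undo_depth=3 redo_depth=1
After op 8 (type): buf='foxyz' undo_depth=4 redo_depth=0
After op 9 (type): buf='foxyzxyz' undo_depth=5 redo_depth=0
After op 10 (undo): buf='foxyz' undo_depth=4 redo_depth=1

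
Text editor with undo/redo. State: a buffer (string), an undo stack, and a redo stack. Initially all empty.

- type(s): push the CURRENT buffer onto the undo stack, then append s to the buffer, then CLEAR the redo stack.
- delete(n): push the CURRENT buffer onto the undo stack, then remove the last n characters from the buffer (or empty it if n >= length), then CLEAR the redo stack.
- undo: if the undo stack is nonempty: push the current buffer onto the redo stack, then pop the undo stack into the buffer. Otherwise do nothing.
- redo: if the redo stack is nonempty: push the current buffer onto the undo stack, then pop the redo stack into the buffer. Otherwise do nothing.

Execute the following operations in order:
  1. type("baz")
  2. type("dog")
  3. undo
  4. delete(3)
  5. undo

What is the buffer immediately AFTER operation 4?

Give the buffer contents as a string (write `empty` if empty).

Answer: empty

Derivation:
After op 1 (type): buf='baz' undo_depth=1 redo_depth=0
After op 2 (type): buf='bazdog' undo_depth=2 redo_depth=0
After op 3 (undo): buf='baz' undo_depth=1 redo_depth=1
After op 4 (delete): buf='(empty)' undo_depth=2 redo_depth=0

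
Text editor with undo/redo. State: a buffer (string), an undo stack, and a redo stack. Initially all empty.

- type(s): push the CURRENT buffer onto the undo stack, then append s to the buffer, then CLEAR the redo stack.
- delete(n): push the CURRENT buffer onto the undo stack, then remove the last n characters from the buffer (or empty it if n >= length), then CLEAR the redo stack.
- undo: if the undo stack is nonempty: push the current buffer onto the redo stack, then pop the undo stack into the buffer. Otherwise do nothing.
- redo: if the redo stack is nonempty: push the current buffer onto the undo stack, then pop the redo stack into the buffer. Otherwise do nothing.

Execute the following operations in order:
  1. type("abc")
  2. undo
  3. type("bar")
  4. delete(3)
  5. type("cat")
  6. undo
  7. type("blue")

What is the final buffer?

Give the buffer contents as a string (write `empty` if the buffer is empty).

After op 1 (type): buf='abc' undo_depth=1 redo_depth=0
After op 2 (undo): buf='(empty)' undo_depth=0 redo_depth=1
After op 3 (type): buf='bar' undo_depth=1 redo_depth=0
After op 4 (delete): buf='(empty)' undo_depth=2 redo_depth=0
After op 5 (type): buf='cat' undo_depth=3 redo_depth=0
After op 6 (undo): buf='(empty)' undo_depth=2 redo_depth=1
After op 7 (type): buf='blue' undo_depth=3 redo_depth=0

Answer: blue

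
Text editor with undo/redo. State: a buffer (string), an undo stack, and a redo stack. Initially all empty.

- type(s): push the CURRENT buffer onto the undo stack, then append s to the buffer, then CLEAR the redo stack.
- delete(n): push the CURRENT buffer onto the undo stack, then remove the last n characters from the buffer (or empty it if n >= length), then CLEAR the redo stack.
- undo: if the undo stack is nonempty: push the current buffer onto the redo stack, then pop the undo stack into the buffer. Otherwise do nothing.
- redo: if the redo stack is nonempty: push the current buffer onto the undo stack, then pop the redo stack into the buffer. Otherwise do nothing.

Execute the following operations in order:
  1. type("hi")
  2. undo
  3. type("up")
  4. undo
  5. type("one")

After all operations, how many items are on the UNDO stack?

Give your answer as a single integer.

Answer: 1

Derivation:
After op 1 (type): buf='hi' undo_depth=1 redo_depth=0
After op 2 (undo): buf='(empty)' undo_depth=0 redo_depth=1
After op 3 (type): buf='up' undo_depth=1 redo_depth=0
After op 4 (undo): buf='(empty)' undo_depth=0 redo_depth=1
After op 5 (type): buf='one' undo_depth=1 redo_depth=0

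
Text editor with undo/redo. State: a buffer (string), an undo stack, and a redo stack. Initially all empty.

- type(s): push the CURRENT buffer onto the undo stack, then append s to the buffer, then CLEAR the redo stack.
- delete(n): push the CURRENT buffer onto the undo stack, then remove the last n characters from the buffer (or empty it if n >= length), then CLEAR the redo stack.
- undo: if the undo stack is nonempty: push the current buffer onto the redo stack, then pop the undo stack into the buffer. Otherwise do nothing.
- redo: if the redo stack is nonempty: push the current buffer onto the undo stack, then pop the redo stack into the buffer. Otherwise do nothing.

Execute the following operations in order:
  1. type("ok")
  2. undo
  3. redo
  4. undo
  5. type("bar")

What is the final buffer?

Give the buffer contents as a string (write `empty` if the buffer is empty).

After op 1 (type): buf='ok' undo_depth=1 redo_depth=0
After op 2 (undo): buf='(empty)' undo_depth=0 redo_depth=1
After op 3 (redo): buf='ok' undo_depth=1 redo_depth=0
After op 4 (undo): buf='(empty)' undo_depth=0 redo_depth=1
After op 5 (type): buf='bar' undo_depth=1 redo_depth=0

Answer: bar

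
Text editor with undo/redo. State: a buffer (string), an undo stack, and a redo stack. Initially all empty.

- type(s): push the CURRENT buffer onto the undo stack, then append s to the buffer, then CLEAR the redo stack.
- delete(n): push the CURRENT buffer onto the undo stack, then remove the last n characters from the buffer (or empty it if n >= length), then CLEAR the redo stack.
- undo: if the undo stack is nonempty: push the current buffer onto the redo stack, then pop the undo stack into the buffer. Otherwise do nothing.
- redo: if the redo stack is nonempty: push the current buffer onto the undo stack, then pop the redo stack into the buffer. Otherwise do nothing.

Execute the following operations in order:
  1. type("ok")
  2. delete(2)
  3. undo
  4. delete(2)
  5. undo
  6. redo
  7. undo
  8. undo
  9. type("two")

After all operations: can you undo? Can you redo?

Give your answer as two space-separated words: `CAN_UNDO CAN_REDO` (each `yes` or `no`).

After op 1 (type): buf='ok' undo_depth=1 redo_depth=0
After op 2 (delete): buf='(empty)' undo_depth=2 redo_depth=0
After op 3 (undo): buf='ok' undo_depth=1 redo_depth=1
After op 4 (delete): buf='(empty)' undo_depth=2 redo_depth=0
After op 5 (undo): buf='ok' undo_depth=1 redo_depth=1
After op 6 (redo): buf='(empty)' undo_depth=2 redo_depth=0
After op 7 (undo): buf='ok' undo_depth=1 redo_depth=1
After op 8 (undo): buf='(empty)' undo_depth=0 redo_depth=2
After op 9 (type): buf='two' undo_depth=1 redo_depth=0

Answer: yes no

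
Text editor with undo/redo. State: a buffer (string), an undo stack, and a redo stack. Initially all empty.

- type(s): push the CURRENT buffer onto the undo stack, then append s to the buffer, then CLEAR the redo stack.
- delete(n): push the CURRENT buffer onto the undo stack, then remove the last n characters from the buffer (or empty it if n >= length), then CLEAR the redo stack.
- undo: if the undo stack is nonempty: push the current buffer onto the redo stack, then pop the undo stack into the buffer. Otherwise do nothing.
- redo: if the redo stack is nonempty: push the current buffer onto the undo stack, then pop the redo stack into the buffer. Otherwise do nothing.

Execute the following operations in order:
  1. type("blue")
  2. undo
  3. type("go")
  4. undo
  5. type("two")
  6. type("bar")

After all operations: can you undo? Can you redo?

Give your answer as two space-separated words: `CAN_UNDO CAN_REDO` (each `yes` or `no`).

Answer: yes no

Derivation:
After op 1 (type): buf='blue' undo_depth=1 redo_depth=0
After op 2 (undo): buf='(empty)' undo_depth=0 redo_depth=1
After op 3 (type): buf='go' undo_depth=1 redo_depth=0
After op 4 (undo): buf='(empty)' undo_depth=0 redo_depth=1
After op 5 (type): buf='two' undo_depth=1 redo_depth=0
After op 6 (type): buf='twobar' undo_depth=2 redo_depth=0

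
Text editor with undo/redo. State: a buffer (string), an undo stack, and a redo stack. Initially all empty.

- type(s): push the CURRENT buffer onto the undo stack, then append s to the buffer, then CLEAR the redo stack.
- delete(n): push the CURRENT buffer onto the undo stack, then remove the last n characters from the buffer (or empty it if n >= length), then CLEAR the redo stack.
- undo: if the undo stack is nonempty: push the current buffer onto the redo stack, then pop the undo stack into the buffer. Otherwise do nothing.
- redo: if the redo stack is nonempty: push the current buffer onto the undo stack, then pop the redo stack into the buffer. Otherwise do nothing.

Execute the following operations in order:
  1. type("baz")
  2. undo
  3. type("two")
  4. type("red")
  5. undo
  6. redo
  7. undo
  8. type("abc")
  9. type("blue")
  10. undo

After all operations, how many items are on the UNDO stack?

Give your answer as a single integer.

Answer: 2

Derivation:
After op 1 (type): buf='baz' undo_depth=1 redo_depth=0
After op 2 (undo): buf='(empty)' undo_depth=0 redo_depth=1
After op 3 (type): buf='two' undo_depth=1 redo_depth=0
After op 4 (type): buf='twored' undo_depth=2 redo_depth=0
After op 5 (undo): buf='two' undo_depth=1 redo_depth=1
After op 6 (redo): buf='twored' undo_depth=2 redo_depth=0
After op 7 (undo): buf='two' undo_depth=1 redo_depth=1
After op 8 (type): buf='twoabc' undo_depth=2 redo_depth=0
After op 9 (type): buf='twoabcblue' undo_depth=3 redo_depth=0
After op 10 (undo): buf='twoabc' undo_depth=2 redo_depth=1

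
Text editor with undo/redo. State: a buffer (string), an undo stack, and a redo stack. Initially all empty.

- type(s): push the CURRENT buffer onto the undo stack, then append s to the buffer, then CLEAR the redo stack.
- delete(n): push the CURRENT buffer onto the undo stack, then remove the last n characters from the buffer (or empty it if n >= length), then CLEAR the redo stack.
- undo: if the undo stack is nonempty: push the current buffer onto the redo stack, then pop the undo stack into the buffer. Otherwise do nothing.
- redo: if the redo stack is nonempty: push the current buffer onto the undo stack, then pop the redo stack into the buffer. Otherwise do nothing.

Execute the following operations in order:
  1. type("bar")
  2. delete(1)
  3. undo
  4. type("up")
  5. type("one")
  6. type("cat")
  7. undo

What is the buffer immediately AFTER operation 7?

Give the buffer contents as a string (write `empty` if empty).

After op 1 (type): buf='bar' undo_depth=1 redo_depth=0
After op 2 (delete): buf='ba' undo_depth=2 redo_depth=0
After op 3 (undo): buf='bar' undo_depth=1 redo_depth=1
After op 4 (type): buf='barup' undo_depth=2 redo_depth=0
After op 5 (type): buf='barupone' undo_depth=3 redo_depth=0
After op 6 (type): buf='baruponecat' undo_depth=4 redo_depth=0
After op 7 (undo): buf='barupone' undo_depth=3 redo_depth=1

Answer: barupone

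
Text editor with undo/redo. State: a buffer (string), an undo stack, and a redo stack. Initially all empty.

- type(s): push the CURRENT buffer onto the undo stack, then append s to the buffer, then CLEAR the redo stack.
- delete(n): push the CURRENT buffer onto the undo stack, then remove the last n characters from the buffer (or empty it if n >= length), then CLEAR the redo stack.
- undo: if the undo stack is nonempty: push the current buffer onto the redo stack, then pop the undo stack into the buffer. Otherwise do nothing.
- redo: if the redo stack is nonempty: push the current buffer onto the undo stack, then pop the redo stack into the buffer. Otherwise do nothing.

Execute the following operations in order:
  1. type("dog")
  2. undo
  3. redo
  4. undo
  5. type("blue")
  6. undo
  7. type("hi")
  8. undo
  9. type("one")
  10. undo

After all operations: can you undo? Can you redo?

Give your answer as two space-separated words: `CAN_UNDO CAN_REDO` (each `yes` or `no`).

After op 1 (type): buf='dog' undo_depth=1 redo_depth=0
After op 2 (undo): buf='(empty)' undo_depth=0 redo_depth=1
After op 3 (redo): buf='dog' undo_depth=1 redo_depth=0
After op 4 (undo): buf='(empty)' undo_depth=0 redo_depth=1
After op 5 (type): buf='blue' undo_depth=1 redo_depth=0
After op 6 (undo): buf='(empty)' undo_depth=0 redo_depth=1
After op 7 (type): buf='hi' undo_depth=1 redo_depth=0
After op 8 (undo): buf='(empty)' undo_depth=0 redo_depth=1
After op 9 (type): buf='one' undo_depth=1 redo_depth=0
After op 10 (undo): buf='(empty)' undo_depth=0 redo_depth=1

Answer: no yes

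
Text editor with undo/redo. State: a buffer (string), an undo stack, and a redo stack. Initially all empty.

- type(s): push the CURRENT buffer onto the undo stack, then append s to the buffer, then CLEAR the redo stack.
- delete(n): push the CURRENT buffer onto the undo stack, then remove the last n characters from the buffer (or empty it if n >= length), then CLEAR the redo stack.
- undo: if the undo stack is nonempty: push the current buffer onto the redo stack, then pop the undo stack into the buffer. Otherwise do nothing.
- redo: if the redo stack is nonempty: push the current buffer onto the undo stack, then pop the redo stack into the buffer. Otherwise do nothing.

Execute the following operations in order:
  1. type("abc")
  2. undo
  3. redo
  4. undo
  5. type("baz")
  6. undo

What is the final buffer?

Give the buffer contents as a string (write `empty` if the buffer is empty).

After op 1 (type): buf='abc' undo_depth=1 redo_depth=0
After op 2 (undo): buf='(empty)' undo_depth=0 redo_depth=1
After op 3 (redo): buf='abc' undo_depth=1 redo_depth=0
After op 4 (undo): buf='(empty)' undo_depth=0 redo_depth=1
After op 5 (type): buf='baz' undo_depth=1 redo_depth=0
After op 6 (undo): buf='(empty)' undo_depth=0 redo_depth=1

Answer: empty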